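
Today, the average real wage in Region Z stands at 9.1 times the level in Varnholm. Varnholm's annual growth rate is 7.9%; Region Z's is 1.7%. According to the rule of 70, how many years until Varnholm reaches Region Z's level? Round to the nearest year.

about 36 years

The growth-rate gap is 7.9% − 1.7% = 6.2 percentage points.
So the ratio between them halves every 70/6.2 ≈ 11.29 years.
A 9.1 times gap takes log₂(9.1) ≈ 3.19 halvings to close: 3.19 × 11.29 ≈ 36 years.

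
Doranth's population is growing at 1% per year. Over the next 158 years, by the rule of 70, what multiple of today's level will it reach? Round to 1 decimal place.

around 4.8 times

Doubling time ≈ 70/1 = 70.00 years.
158 years / 70.00 ≈ 2.26 doublings → factor 2^2.26 ≈ 4.8.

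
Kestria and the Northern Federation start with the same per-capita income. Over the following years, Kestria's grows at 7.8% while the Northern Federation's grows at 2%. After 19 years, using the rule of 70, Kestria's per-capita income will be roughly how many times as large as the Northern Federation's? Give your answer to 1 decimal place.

Rate gap = 7.8% − 2% = 5.8 points.
The ratio doubles every 70/5.8 ≈ 12.07 years.
19/12.07 ≈ 1.57 doublings → ratio ≈ 2^1.57 ≈ 3.0.

approximately 3.0 times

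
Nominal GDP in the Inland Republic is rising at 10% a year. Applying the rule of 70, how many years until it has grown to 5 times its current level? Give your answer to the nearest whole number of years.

around 16 years

At 10% it doubles every 70/10 ≈ 7.00 years.
Reaching 5× takes log₂(5) ≈ 2.32 doublings.
2.32 × 7.00 ≈ 16 years.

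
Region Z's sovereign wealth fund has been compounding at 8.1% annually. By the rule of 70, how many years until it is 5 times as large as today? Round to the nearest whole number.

One doubling takes 70/8.1 = 8.64 years.
5× is log₂ 5 ≈ 2.32 doublings, so ≈ 2.32 × 8.64 = 20 years.

20 years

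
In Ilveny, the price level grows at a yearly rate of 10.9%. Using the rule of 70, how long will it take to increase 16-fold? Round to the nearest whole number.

At 10.9% it doubles every 70/10.9 ≈ 6.42 years.
16 = 2^4, so 4 doublings → 26 years.

about 26 years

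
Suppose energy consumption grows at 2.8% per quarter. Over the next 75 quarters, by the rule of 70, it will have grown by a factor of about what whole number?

Doubling time ≈ 70/2.8 = 25.00 quarters.
75/25.00 ≈ 3 doublings, so about 2^3 = 8×.

≈ 8 times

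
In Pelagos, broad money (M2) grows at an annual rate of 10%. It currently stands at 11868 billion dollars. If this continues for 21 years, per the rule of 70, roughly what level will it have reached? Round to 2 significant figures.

It doubles every 70/10 ≈ 7.00 years, so 21 years is 3.00 doublings.
2^3.00 ≈ 8.00; 11868 × 8.00 ≈ 95000 billion dollars.

around 95000 billion dollars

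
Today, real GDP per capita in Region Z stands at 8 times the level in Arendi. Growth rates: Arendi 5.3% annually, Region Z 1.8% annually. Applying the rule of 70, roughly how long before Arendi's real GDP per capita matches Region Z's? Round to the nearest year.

approximately 60 years

What matters is the difference: 3.5 pp.
Rule of 70 on the gap: the ratio halves every 70/3.5 ≈ 20.00 years.
An 8 times gap closes after 3 halvings: 3 × 20.00 ≈ 60 years.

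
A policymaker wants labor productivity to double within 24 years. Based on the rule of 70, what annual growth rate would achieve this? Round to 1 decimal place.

approximately 2.9%

70 / 24 ≈ 2.92, so about 2.9% annually.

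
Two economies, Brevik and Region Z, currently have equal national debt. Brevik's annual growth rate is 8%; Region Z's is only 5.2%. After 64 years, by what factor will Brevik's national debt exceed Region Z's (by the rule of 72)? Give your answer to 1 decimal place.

5.6 times

Rate gap = 8% − 5.2% = 2.8 points.
The ratio doubles every 72/2.8 ≈ 25.71 years.
64/25.71 ≈ 2.49 doublings → ratio ≈ 2^2.49 ≈ 5.6.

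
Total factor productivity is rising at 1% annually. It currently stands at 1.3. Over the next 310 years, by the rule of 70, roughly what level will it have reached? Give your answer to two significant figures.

It doubles every 70/1 ≈ 70.00 years, so 310 years is 4.43 doublings.
2^4.43 ≈ 21.56; 1.3 × 21.56 ≈ 28.

approximately 28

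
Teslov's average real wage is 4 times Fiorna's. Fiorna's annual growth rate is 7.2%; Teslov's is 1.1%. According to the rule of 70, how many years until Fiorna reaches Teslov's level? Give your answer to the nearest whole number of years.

roughly 23 years

Fiorna gains on Teslov at 7.2% − 1.1% = 6.1 points a year.
At that relative rate the gap halves every 70/6.1 ≈ 11.48 years.
A 4 times gap closes after 2 halvings: 2 × 11.48 ≈ 23 years.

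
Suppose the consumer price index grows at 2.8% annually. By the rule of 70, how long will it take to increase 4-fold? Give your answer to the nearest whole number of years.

50 years

Doubling time ≈ 70/2.8 = 25.00 years.
4× is 2 doublings, so 2 × 25.00 ≈ 50 years.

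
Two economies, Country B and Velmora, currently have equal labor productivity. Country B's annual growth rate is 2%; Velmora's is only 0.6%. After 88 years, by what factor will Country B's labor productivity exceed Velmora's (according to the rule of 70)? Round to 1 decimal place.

≈ 3.4 times

Only the 1.4-point difference matters.
70/1.4 ≈ 50.00 years per doubling of the ratio; 88 years gives 1.76 doublings, so ≈ 3.4×.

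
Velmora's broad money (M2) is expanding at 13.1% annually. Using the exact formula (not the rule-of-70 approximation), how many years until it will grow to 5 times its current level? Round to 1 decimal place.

13.1 years

t = ln(5) / ln(1 + 0.131) = 1.6094 / 0.123102 ≈ 13.07.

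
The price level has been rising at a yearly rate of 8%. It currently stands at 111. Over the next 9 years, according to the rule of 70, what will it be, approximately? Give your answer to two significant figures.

230

It doubles every 70/8 ≈ 8.75 years, so 9 years is 1.03 doublings.
2^1.03 ≈ 2.04; 111 × 2.04 ≈ 230.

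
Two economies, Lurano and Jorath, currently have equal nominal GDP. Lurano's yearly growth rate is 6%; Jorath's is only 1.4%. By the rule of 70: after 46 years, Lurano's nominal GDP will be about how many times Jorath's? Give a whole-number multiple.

approximately 8 times

Lurano pulls ahead at 4.6 pp per year, so the ratio doubles every 70/4.6 ≈ 15.22 years.
In 46 years that's 3.02 doublings: 2^3.02 ≈ 8.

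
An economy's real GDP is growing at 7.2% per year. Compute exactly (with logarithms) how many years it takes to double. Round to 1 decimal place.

t = ln(2) / ln(1 + 0.072) = 0.6931 / 0.069526 ≈ 9.97.

10.0 years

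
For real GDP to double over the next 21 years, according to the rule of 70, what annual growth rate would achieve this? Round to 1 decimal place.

approximately 3.3%

70 / 21 ≈ 3.33, so about 3.3% a year.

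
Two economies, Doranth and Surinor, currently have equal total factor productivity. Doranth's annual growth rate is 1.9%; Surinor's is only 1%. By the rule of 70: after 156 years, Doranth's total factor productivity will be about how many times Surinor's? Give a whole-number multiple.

around 4 times

Doranth pulls ahead at 0.9 pp per year, so the ratio doubles every 70/0.9 ≈ 77.78 years.
In 156 years that's 2.01 doublings: 2^2.01 ≈ 4.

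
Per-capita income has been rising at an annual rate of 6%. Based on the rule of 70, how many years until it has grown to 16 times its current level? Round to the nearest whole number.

One doubling takes 70/6 = 11.67 years.
16 = 2^4, so 4 doublings → 47 years.

approximately 47 years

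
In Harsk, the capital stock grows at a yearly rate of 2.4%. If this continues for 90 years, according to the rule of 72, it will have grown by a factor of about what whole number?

8 times

At 2.4% one doubling takes ≈ 30.00 years; 90 years is 3 of them, so ×8.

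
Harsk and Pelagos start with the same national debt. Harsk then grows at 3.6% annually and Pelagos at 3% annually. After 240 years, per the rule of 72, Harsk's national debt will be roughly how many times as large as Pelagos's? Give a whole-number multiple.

around 4 times

Harsk pulls ahead at 0.6 pp per year, so the ratio doubles every 72/0.6 ≈ 120.00 years.
In 240 years that's 2.00 doublings: 2^2.00 ≈ 4.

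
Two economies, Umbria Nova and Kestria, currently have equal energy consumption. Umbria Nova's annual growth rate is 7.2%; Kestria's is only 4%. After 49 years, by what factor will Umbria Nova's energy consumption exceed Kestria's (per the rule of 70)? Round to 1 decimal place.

Umbria Nova pulls ahead at 3.2 pp per year, so the ratio doubles every 70/3.2 ≈ 21.88 years.
In 49 years that's 2.24 doublings: 2^2.24 ≈ 4.7.

around 4.7 times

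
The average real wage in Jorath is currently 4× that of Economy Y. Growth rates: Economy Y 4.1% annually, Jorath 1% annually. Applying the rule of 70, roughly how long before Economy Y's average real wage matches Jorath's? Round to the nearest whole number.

around 45 years

What matters is the difference: 3.1 pp.
Rule of 70 on the gap: the ratio halves every 70/3.1 ≈ 22.58 years.
A 4× gap closes after 2 halvings: 2 × 22.58 ≈ 45 years.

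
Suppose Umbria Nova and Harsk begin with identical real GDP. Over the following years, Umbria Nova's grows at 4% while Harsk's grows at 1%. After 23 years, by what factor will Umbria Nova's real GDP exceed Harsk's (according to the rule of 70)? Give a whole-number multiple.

Rate gap = 4% − 1% = 3 points.
The ratio doubles every 70/3 ≈ 23.33 years.
23/23.33 ≈ 0.99 doublings → ratio ≈ 2^0.99 ≈ 2.

approximately 2 times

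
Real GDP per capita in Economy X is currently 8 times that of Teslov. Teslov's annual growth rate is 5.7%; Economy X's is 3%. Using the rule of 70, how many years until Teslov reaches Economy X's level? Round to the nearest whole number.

≈ 78 years

What matters is the difference: 2.7 pp.
Rule of 70 on the gap: the ratio halves every 70/2.7 ≈ 25.93 years.
An 8 times gap closes after 3 halvings: 3 × 25.93 ≈ 78 years.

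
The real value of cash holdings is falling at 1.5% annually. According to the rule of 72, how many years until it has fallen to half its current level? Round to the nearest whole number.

≈ 48 years

Falling at 1.5%, it halves about every 72/1.5 = 48.00 years.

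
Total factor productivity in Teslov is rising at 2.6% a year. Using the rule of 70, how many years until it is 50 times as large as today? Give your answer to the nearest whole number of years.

At 2.6% it doubles every 70/2.6 ≈ 26.92 years.
Reaching 50× takes log₂(50) ≈ 5.64 doublings.
5.64 × 26.92 ≈ 152 years.

152 years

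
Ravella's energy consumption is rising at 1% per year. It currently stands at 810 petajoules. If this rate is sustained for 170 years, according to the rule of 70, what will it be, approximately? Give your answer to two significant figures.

It doubles every 70/1 ≈ 70.00 years, so 170 years is 2.43 doublings.
2^2.43 ≈ 5.39; 810 × 5.39 ≈ 4400 petajoules.

about 4400 petajoules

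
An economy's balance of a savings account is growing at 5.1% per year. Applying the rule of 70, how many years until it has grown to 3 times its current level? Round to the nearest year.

Doubling time ≈ 70/5.1 = 13.73 years.
3× is log₂ 3 ≈ 1.58 doublings, so ≈ 1.58 × 13.73 = 22 years.

≈ 22 years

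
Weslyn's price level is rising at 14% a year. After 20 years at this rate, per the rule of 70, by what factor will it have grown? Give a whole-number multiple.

Doubling time ≈ 70/14 = 5.00 years.
20/5.00 ≈ 4 doublings, so about 2^4 = 16×.

around 16 times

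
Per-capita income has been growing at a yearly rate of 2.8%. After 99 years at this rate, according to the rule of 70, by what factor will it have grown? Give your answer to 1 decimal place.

Doubling time ≈ 70/2.8 = 25.00 years.
99 years / 25.00 ≈ 3.96 doublings → factor 2^3.96 ≈ 15.6.

about 15.6 times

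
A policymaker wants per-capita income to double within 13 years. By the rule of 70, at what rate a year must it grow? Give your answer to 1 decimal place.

≈ 5.4%

70 / 13 ≈ 5.38, so about 5.4% a year.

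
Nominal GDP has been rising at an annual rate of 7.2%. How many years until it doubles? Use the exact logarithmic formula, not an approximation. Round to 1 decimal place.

t = ln(2) / ln(1 + 0.072) = 0.6931 / 0.069526 ≈ 9.97.

10.0 years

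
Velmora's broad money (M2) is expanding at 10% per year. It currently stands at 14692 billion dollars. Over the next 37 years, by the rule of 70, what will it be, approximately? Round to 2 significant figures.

≈ 570000 billion dollars

Doubling time ≈ 70/10 = 7.00 years.
37 years is 37/7.00 ≈ 5.29 doublings, a factor of 2^5.29 ≈ 39.12.
14692 × 39.12 ≈ 570000 billion dollars.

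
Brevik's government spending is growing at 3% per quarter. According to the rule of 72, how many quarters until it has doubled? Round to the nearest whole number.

72/3 ≈ 24.00, so it doubles roughly every 24 quarters.

≈ 24 quarters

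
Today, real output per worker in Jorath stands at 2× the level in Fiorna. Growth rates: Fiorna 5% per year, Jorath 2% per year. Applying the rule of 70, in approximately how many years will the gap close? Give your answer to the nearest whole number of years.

Fiorna gains on Jorath at 5% − 2% = 3 points a year.
At that relative rate the gap halves every 70/3 ≈ 23.33 years.
A 2× gap closes after 1 halving: 1 × 23.33 ≈ 23 years.

≈ 23 years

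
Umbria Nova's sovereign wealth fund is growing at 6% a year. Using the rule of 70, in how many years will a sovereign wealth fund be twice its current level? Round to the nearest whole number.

At 6%, doubling takes about 70/6 = 11.67 years.

≈ 12 years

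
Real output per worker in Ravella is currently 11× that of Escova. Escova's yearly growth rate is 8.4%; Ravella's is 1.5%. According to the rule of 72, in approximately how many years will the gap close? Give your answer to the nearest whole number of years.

roughly 36 years

The growth-rate gap is 8.4% − 1.5% = 6.9 percentage points.
So the ratio between them halves every 72/6.9 ≈ 10.43 years.
An 11× gap takes log₂(11) ≈ 3.46 halvings to close: 3.46 × 10.43 ≈ 36 years.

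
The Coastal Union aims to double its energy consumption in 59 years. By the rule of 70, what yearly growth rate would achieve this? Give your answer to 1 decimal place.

roughly 1.2% per year

70 / 59 ≈ 1.19, so about 1.2% per year.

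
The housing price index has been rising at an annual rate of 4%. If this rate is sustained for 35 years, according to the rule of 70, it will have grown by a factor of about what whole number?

roughly 4 times

At 4% one doubling takes ≈ 17.50 years; 35 years is 2 of them, so ×4.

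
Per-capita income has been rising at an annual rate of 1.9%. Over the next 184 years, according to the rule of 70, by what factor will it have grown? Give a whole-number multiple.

At 1.9% one doubling takes ≈ 36.84 years; 184 years is 5 of them, so ×32.

32 times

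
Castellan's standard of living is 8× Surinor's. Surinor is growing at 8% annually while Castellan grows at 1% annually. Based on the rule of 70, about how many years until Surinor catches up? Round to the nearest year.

around 30 years

Surinor gains on Castellan at 8% − 1% = 7 points a year.
At that relative rate the gap halves every 70/7 ≈ 10.00 years.
An 8× gap closes after 3 halvings: 3 × 10.00 ≈ 30 years.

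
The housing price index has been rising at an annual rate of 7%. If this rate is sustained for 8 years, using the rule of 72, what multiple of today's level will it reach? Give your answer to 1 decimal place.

Doubles every ≈ 10.29 years (72/7).
8 years is 0.78 doublings; 2^0.78 ≈ 1.7×.

1.7 times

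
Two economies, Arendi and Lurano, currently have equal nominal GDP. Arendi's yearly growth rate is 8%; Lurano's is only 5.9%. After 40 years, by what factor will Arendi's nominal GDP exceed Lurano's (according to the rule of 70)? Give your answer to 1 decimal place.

Only the 2.1-point difference matters.
70/2.1 ≈ 33.33 years per doubling of the ratio; 40 years gives 1.20 doublings, so ≈ 2.3×.

2.3 times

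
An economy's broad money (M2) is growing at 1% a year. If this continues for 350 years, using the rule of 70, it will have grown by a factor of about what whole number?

≈ 32 times

Doubling time ≈ 70/1 = 70.00 years.
350/70.00 ≈ 5 doublings, so about 2^5 = 32×.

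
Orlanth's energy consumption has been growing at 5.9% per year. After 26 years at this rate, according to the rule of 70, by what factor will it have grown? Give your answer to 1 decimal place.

approximately 4.6 times

Doubling time ≈ 70/5.9 = 11.86 years.
26 years / 11.86 ≈ 2.19 doublings → factor 2^2.19 ≈ 4.6.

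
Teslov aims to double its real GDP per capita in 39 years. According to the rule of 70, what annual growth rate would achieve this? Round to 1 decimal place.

70 / 39 ≈ 1.79, so about 1.8% a year.

around 1.8%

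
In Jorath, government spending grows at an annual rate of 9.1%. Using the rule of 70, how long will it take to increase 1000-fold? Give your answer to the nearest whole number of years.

Doubling time ≈ 70/9.1 = 7.69 years.
1000× is log₂ 1000 ≈ 9.97 doublings, so ≈ 9.97 × 7.69 = 77 years.

roughly 77 years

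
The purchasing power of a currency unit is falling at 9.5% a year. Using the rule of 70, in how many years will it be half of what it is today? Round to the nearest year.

The rule works in reverse for decay: 70/9.5 ≈ 7.37 years to halve.

≈ 7 years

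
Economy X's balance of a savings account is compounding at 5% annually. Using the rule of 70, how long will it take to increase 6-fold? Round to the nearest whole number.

≈ 36 years

One doubling takes 70/5 = 14.00 years.
Reaching 6× takes log₂(6) ≈ 2.58 doublings.
2.58 × 14.00 ≈ 36 years.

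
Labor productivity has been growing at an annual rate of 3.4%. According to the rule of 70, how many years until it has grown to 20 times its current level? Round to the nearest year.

≈ 89 years

At 3.4% it doubles every 70/3.4 ≈ 20.59 years.
20× is log₂ 20 ≈ 4.32 doublings, so ≈ 4.32 × 20.59 = 89 years.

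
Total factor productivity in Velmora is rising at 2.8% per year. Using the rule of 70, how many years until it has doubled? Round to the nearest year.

Doubling time ≈ 70 / 2.8 = 25.00 years.

25 years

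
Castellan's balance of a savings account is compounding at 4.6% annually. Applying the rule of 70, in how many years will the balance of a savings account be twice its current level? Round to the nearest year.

At 4.6%, doubling takes about 70/4.6 = 15.22 years.

about 15 years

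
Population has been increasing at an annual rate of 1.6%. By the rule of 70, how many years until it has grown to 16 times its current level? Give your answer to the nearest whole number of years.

around 175 years

At 1.6% it doubles every 70/1.6 ≈ 43.75 years.
Getting to 16× needs 4 doublings: 4 × 43.75 ≈ 175 years.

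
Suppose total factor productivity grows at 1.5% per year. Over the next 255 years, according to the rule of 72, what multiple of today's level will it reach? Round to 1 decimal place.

Doubles every ≈ 48.00 years (72/1.5).
255 years is 5.31 doublings; 2^5.31 ≈ 39.7×.

39.7 times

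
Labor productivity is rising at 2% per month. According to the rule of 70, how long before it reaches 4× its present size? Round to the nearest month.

Doubling time ≈ 70/2 = 35.00 months.
4× is 2 doublings, so 2 × 35.00 ≈ 70 months.

roughly 70 months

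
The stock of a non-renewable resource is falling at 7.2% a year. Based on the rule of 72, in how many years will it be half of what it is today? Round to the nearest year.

approximately 10 years

The rule works in reverse for decay: 72/7.2 ≈ 10.00 years to halve.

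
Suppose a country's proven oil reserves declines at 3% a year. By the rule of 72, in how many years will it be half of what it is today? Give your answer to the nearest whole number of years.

around 24 years

Falling at 3%, it halves about every 72/3 = 24.00 years.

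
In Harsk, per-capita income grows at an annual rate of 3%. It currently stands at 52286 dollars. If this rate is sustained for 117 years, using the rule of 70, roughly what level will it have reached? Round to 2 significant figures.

Doubling time ≈ 70/3 = 23.33 years.
117 years is 117/23.33 ≈ 5.02 doublings, a factor of 2^5.02 ≈ 32.45.
52286 × 32.45 ≈ 1700000 dollars.

approximately 1700000 dollars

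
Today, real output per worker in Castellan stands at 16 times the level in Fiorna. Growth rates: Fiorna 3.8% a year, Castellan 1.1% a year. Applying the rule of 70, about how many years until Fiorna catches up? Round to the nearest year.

The growth-rate gap is 3.8% − 1.1% = 2.7 percentage points.
So the ratio between them halves every 70/2.7 ≈ 25.93 years.
A 16 times gap closes after 4 halvings: 4 × 25.93 ≈ 104 years.

approximately 104 years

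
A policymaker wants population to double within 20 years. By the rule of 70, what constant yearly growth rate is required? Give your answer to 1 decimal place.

70 / 20 ≈ 3.50, so about 3.5% per year.

≈ 3.5% per year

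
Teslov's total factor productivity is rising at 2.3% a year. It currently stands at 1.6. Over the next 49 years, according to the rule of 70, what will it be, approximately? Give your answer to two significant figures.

It doubles every 70/2.3 ≈ 30.43 years, so 49 years is 1.61 doublings.
2^1.61 ≈ 3.05; 1.6 × 3.05 ≈ 4.9.

roughly 4.9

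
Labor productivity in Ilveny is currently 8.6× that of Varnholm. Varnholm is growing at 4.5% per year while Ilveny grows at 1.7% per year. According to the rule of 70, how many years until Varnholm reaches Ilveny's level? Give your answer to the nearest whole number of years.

The growth-rate gap is 4.5% − 1.7% = 2.8 percentage points.
So the ratio between them halves every 70/2.8 ≈ 25.00 years.
An 8.6× gap takes log₂(8.6) ≈ 3.10 halvings to close: 3.10 × 25.00 ≈ 78 years.

about 78 years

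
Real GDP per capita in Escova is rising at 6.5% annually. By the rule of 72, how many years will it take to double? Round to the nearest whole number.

about 11 years

Doubling time ≈ 72 / 6.5 = 11.08 years.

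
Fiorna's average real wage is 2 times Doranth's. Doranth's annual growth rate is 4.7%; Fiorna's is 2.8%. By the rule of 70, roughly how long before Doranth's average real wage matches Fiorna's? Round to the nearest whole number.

Doranth gains on Fiorna at 4.7% − 2.8% = 1.9 points a year.
At that relative rate the gap halves every 70/1.9 ≈ 36.84 years.
A 2 times gap closes after 1 halving: 1 × 36.84 ≈ 37 years.

≈ 37 years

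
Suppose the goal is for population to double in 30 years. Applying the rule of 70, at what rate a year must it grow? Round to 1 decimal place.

70 / 30 ≈ 2.33, so about 2.3% a year.

2.3%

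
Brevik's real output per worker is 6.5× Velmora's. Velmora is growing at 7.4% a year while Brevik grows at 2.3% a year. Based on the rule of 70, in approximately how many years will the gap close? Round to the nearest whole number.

roughly 37 years

Velmora gains on Brevik at 7.4% − 2.3% = 5.1 points a year.
At that relative rate the gap halves every 70/5.1 ≈ 13.73 years.
A 6.5× gap takes log₂(6.5) ≈ 2.70 halvings to close: 2.70 × 13.73 ≈ 37 years.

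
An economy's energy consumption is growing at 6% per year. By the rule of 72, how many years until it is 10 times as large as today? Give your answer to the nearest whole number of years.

around 40 years

Doubling time ≈ 72/6 = 12.00 years.
Reaching 10× takes log₂(10) ≈ 3.32 doublings.
3.32 × 12.00 ≈ 40 years.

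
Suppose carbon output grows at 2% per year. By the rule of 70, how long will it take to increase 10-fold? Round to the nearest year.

approximately 116 years

One doubling takes 70/2 = 35.00 years.
Reaching 10× takes log₂(10) ≈ 3.32 doublings.
3.32 × 35.00 ≈ 116 years.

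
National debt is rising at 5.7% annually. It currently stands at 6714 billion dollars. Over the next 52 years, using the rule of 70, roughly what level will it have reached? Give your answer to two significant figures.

Doubling time ≈ 70/5.7 = 12.28 years.
52 years is 52/12.28 ≈ 4.23 doublings, a factor of 2^4.23 ≈ 18.77.
6714 × 18.77 ≈ 130000 billion dollars.

≈ 130000 billion dollars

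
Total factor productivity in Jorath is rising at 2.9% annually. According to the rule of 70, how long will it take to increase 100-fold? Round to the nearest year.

One doubling takes 70/2.9 = 24.14 years.
100× is log₂ 100 ≈ 6.64 doublings, so ≈ 6.64 × 24.14 = 160 years.

≈ 160 years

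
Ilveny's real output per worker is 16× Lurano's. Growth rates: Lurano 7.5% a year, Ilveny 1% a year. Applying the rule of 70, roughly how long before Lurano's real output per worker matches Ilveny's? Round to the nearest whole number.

The growth-rate gap is 7.5% − 1% = 6.5 percentage points.
So the ratio between them halves every 70/6.5 ≈ 10.77 years.
A 16× gap closes after 4 halvings: 4 × 10.77 ≈ 43 years.

43 years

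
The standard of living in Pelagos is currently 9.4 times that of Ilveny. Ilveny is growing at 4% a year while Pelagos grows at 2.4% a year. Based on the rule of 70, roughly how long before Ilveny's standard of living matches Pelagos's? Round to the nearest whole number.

141 years

What matters is the difference: 1.6 pp.
Rule of 70 on the gap: the ratio halves every 70/1.6 ≈ 43.75 years.
A 9.4 times gap takes log₂(9.4) ≈ 3.23 halvings to close: 3.23 × 43.75 ≈ 141 years.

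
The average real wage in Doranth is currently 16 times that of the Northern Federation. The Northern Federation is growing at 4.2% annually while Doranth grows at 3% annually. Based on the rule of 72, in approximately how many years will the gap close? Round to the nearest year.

around 240 years

The growth-rate gap is 4.2% − 3% = 1.2 percentage points.
So the ratio between them halves every 72/1.2 ≈ 60.00 years.
A 16 times gap closes after 4 halvings: 4 × 60.00 ≈ 240 years.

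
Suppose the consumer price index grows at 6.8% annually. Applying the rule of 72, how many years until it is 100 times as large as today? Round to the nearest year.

Doubling time ≈ 72/6.8 = 10.59 years.
Reaching 100× takes log₂(100) ≈ 6.64 doublings.
6.64 × 10.59 ≈ 70 years.

roughly 70 years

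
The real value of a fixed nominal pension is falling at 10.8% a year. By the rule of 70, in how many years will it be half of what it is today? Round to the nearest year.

around 6 years

Halving time ≈ 70 / 10.8 = 6.48 → 6 years.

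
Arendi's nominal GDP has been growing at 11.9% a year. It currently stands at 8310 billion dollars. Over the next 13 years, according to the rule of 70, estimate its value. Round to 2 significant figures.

≈ 38000 billion dollars

It doubles every 70/11.9 ≈ 5.88 years, so 13 years is 2.21 doublings.
2^2.21 ≈ 4.63; 8310 × 4.63 ≈ 38000 billion dollars.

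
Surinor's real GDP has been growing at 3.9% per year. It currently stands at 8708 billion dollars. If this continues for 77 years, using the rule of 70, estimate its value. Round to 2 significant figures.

It doubles every 70/3.9 ≈ 17.95 years, so 77 years is 4.29 doublings.
2^4.29 ≈ 19.56; 8708 × 19.56 ≈ 170000 billion dollars.

roughly 170000 billion dollars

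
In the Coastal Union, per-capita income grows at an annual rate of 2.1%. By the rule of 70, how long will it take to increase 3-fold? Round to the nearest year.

around 53 years

At 2.1% it doubles every 70/2.1 ≈ 33.33 years.
Reaching 3× takes log₂(3) ≈ 1.58 doublings.
1.58 × 33.33 ≈ 53 years.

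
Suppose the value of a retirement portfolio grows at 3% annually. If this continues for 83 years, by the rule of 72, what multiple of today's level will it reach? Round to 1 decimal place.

about 11.0 times

Doubles every ≈ 24.00 years (72/3).
83 years is 3.46 doublings; 2^3.46 ≈ 11.0×.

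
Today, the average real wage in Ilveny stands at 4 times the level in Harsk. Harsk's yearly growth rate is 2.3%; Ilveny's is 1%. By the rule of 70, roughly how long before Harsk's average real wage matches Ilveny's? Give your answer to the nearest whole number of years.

approximately 108 years

The growth-rate gap is 2.3% − 1% = 1.3 percentage points.
So the ratio between them halves every 70/1.3 ≈ 53.85 years.
A 4 times gap closes after 2 halvings: 2 × 53.85 ≈ 108 years.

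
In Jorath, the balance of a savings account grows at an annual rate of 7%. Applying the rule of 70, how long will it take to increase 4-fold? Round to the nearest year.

around 20 years

At 7% it doubles every 70/7 ≈ 10.00 years.
Getting to 4× needs 2 doublings: 2 × 10.00 ≈ 20 years.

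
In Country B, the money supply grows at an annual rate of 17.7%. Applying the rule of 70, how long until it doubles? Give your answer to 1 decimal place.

70/17.7 ≈ 3.95, so it doubles roughly every 4.0 years.

approximately 4.0 years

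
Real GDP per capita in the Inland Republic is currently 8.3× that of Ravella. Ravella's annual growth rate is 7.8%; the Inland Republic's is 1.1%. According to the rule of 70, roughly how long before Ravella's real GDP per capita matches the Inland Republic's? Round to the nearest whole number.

≈ 32 years

Ravella gains on the Inland Republic at 7.8% − 1.1% = 6.7 points a year.
At that relative rate the gap halves every 70/6.7 ≈ 10.45 years.
An 8.3× gap takes log₂(8.3) ≈ 3.05 halvings to close: 3.05 × 10.45 ≈ 32 years.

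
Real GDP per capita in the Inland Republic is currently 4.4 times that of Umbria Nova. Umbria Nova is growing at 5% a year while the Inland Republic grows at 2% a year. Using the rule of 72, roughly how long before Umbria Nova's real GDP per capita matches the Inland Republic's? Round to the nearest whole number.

Umbria Nova gains on the Inland Republic at 5% − 2% = 3 points a year.
At that relative rate the gap halves every 72/3 ≈ 24.00 years.
A 4.4 times gap takes log₂(4.4) ≈ 2.14 halvings to close: 2.14 × 24.00 ≈ 51 years.

around 51 years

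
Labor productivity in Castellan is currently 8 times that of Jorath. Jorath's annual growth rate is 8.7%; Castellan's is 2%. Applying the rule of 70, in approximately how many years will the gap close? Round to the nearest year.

≈ 31 years

The growth-rate gap is 8.7% − 2% = 6.7 percentage points.
So the ratio between them halves every 70/6.7 ≈ 10.45 years.
An 8 times gap closes after 3 halvings: 3 × 10.45 ≈ 31 years.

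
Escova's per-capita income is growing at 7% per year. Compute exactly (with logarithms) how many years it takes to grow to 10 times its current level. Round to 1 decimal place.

t = ln(10) / ln(1 + 0.07) = 2.3026 / 0.067659 ≈ 34.03.

34.0 years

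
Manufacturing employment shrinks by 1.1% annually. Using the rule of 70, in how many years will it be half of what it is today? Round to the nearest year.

The rule works in reverse for decay: 70/1.1 ≈ 63.64 years to halve.

approximately 64 years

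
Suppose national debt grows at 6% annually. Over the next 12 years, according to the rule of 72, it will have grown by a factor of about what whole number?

approximately 2 times

At 6% one doubling takes ≈ 12.00 years; 12 years is 1 of them, so ×2.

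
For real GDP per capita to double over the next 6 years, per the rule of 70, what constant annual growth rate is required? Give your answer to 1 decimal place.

70 / 6 ≈ 11.67, so about 11.7% a year.

approximately 11.7%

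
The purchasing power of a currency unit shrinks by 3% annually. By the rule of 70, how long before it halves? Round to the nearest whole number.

Falling at 3%, it halves about every 70/3 = 23.33 years.

≈ 23 years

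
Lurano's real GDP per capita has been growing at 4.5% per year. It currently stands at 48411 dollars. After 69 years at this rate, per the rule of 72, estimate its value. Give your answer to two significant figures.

≈ 960000 dollars

It doubles every 72/4.5 ≈ 16.00 years, so 69 years is 4.31 doublings.
2^4.31 ≈ 19.84; 48411 × 19.84 ≈ 960000 dollars.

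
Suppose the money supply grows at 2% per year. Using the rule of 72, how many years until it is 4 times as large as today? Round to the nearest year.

At 2% it doubles every 72/2 ≈ 36.00 years.
4× is 2 doublings, so 2 × 36.00 ≈ 72 years.

roughly 72 years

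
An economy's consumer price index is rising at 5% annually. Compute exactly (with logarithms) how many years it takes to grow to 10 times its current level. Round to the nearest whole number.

47 years

t = ln(10) / ln(1 + 0.05) = 2.3026 / 0.048790 ≈ 47.19.
≈ 47 years.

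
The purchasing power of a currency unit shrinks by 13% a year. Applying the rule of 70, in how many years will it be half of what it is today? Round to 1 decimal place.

roughly 5.4 years

Falling at 13%, it halves about every 70/13 = 5.38 years.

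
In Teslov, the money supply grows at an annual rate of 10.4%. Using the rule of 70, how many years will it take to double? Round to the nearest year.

roughly 7 years

Doubling time ≈ 70 / 10.4 = 6.73 years.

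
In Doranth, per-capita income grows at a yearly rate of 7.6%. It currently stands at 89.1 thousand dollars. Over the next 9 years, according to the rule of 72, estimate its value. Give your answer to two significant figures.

roughly 170 thousand dollars

Doubling time ≈ 72/7.6 = 9.47 years.
9 years is 9/9.47 ≈ 0.95 doublings, a factor of 2^0.95 ≈ 1.93.
89.1 × 1.93 ≈ 170 thousand dollars.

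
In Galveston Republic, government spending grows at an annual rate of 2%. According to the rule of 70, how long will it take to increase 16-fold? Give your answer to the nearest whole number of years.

roughly 140 years

At 2% it doubles every 70/2 ≈ 35.00 years.
16× is 4 doublings, so 4 × 35.00 ≈ 140 years.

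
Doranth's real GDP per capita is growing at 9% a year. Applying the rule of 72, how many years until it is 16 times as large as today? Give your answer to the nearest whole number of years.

One doubling takes 72/9 = 8.00 years.
Getting to 16× needs 4 doublings: 4 × 8.00 ≈ 32 years.

roughly 32 years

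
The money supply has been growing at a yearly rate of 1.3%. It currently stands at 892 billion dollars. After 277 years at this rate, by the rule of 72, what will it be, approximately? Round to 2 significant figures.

Doubling time ≈ 72/1.3 = 55.38 years.
277 years is 277/55.38 ≈ 5.00 doublings, a factor of 2^5.00 ≈ 32.00.
892 × 32.00 ≈ 29000 billion dollars.

≈ 29000 billion dollars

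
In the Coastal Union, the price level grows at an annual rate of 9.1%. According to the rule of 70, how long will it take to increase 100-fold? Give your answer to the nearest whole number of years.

approximately 51 years

One doubling takes 70/9.1 = 7.69 years.
100× is log₂ 100 ≈ 6.64 doublings, so ≈ 6.64 × 7.69 = 51 years.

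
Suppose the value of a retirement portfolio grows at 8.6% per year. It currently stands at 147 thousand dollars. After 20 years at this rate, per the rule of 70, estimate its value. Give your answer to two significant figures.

Doubling time ≈ 70/8.6 = 8.14 years.
20 years is 20/8.14 ≈ 2.46 doublings, a factor of 2^2.46 ≈ 5.50.
147 × 5.50 ≈ 810 thousand dollars.

roughly 810 thousand dollars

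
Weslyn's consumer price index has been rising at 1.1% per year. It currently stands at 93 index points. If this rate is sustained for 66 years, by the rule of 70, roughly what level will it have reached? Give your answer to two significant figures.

roughly 190 index points

Doubling time ≈ 70/1.1 = 63.64 years.
66 years is 66/63.64 ≈ 1.04 doublings, a factor of 2^1.04 ≈ 2.06.
93 × 2.06 ≈ 190 index points.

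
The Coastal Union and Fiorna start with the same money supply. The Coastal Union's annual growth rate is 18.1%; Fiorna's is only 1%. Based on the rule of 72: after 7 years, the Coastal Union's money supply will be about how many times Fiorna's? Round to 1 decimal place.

roughly 3.2 times

Rate gap = 18.1% − 1% = 17.1 points.
The ratio doubles every 72/17.1 ≈ 4.21 years.
7/4.21 ≈ 1.66 doublings → ratio ≈ 2^1.66 ≈ 3.2.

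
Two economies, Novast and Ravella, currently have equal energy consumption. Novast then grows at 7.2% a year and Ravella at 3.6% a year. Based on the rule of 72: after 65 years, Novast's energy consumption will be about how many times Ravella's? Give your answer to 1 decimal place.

9.5 times

Only the 3.6-point difference matters.
72/3.6 ≈ 20.00 years per doubling of the ratio; 65 years gives 3.25 doublings, so ≈ 9.5×.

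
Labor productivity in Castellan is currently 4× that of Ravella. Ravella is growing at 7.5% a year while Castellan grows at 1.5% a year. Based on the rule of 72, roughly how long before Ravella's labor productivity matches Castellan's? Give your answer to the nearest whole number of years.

24 years

What matters is the difference: 6 pp.
Rule of 72 on the gap: the ratio halves every 72/6 ≈ 12.00 years.
A 4× gap closes after 2 halvings: 2 × 12.00 ≈ 24 years.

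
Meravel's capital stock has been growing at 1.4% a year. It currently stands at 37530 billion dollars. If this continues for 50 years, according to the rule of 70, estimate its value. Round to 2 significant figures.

It doubles every 70/1.4 ≈ 50.00 years, so 50 years is 1.00 doublings.
2^1.00 ≈ 2.00; 37530 × 2.00 ≈ 75000 billion dollars.

about 75000 billion dollars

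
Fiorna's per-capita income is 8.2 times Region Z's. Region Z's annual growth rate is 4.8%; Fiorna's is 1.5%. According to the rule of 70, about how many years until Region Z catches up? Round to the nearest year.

64 years

The growth-rate gap is 4.8% − 1.5% = 3.3 percentage points.
So the ratio between them halves every 70/3.3 ≈ 21.21 years.
An 8.2 times gap takes log₂(8.2) ≈ 3.04 halvings to close: 3.04 × 21.21 ≈ 64 years.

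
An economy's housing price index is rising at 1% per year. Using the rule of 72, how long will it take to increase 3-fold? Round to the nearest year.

One doubling takes 72/1 = 72.00 years.
3× is log₂ 3 ≈ 1.58 doublings, so ≈ 1.58 × 72.00 = 114 years.

114 years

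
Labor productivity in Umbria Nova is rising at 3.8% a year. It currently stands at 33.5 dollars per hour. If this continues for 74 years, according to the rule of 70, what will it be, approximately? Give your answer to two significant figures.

about 540 dollars per hour

Doubling time ≈ 70/3.8 = 18.42 years.
74 years is 74/18.42 ≈ 4.02 doublings, a factor of 2^4.02 ≈ 16.22.
33.5 × 16.22 ≈ 540 dollars per hour.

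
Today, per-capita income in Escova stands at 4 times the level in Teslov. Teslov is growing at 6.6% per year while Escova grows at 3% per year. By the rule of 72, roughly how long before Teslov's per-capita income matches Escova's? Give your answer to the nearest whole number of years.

roughly 40 years

Teslov gains on Escova at 6.6% − 3% = 3.6 points a year.
At that relative rate the gap halves every 72/3.6 ≈ 20.00 years.
A 4 times gap closes after 2 halvings: 2 × 20.00 ≈ 40 years.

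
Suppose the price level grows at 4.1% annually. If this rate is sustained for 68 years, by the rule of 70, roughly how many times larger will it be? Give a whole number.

70/4.1 ≈ 17.07 years per doubling.
68 years fits 4 doublings: 2^4 = 16.

16 times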